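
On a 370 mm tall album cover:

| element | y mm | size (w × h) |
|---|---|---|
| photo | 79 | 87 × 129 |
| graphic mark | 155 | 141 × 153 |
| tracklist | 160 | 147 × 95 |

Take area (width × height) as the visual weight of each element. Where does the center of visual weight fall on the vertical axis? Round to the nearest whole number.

Areas → weights: photo 87·129 = 11223, graphic mark 141·153 = 21573, tracklist 147·95 = 13965; Σw = 46761.
y-moment: 11223·79 + 21573·155 + 13965·160 = 6464832; centroid 6464832/46761 ≈ 138.25.

y ≈ 138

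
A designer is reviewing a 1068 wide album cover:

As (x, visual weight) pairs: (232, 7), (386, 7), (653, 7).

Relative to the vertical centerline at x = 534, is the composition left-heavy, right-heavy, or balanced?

Σw = 7 + 7 + 7 = 21.
Σw·x = 7·232 + 7·386 + 7·653 = 8897, so x̄ = 8897/21 ≈ 423.67.
Since 423.7 is left of 534, the composition reads left-heavy.

left-heavy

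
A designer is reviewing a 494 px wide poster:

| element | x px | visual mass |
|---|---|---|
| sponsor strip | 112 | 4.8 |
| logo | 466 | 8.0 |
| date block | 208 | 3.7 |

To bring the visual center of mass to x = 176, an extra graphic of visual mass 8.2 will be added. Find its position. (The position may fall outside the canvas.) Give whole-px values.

x ≈ -84

With the extra graphic, Σw becomes 4.8 + 8.0 + 3.7 + 8.2 = 24.7.
Along x: (5035.2 + 8.2·x) / 24.7 = 176 (existing moment 4.8·112 + 8.0·466 + 3.7·208 = 5035.2) ⇒ x = (4347.2 − 5035.2) / 8.2 ≈ -83.90.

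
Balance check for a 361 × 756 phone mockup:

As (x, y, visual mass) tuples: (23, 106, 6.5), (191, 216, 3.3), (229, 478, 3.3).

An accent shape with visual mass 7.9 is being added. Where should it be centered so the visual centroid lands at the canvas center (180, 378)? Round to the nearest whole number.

New total weight: (6.5 + 3.3 + 3.3) + 7.9 = 21.0.
x: target moment 21.0×180 = 3780.0; current 6.5·23 + 3.3·191 + 3.3·229 = 1535.5; the accent shape supplies 2244.5, so x = 2244.5/7.9 ≈ 284.11.
y: target moment 21.0×378 = 7938.0; current 6.5·106 + 3.3·216 + 3.3·478 = 2979.2; the accent shape supplies 4958.8, so y = 4958.8/7.9 ≈ 627.70.

(284, 628)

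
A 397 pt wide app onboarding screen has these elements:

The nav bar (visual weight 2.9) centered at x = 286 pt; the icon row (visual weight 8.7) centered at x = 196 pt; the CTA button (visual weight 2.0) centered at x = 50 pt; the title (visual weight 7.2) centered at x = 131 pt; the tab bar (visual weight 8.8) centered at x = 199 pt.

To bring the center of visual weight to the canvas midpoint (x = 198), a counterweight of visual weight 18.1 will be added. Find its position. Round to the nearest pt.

After adding the counterweight, total weight = 2.9 + 8.7 + 2.0 + 7.2 + 8.8 + 18.1 = 47.7.
x: need Σw·x = 47.7·198 = 9444.6. Existing = 2.9·286 + 8.7·196 + 2.0·50 + 7.2·131 + 8.8·199 = 5329.0. Remainder 4115.6 / 18.1 ≈ 227.38.

x ≈ 227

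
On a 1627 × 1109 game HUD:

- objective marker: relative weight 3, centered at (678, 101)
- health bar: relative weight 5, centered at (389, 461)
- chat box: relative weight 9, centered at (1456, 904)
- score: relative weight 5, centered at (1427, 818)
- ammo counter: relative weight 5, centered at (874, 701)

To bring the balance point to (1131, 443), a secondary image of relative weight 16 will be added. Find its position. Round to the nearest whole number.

(1253, 44)

New total weight: (3 + 5 + 9 + 5 + 5) + 16 = 43.
x: need Σw·x = 43·1131 = 48633. Existing = 3·678 + 5·389 + 9·1456 + 5·1427 + 5·874 = 28588. Remainder 20045 / 16 ≈ 1252.81.
y: need Σw·y = 43·443 = 19049. Existing = 3·101 + 5·461 + 9·904 + 5·818 + 5·701 = 18339. Remainder 710 / 16 ≈ 44.38.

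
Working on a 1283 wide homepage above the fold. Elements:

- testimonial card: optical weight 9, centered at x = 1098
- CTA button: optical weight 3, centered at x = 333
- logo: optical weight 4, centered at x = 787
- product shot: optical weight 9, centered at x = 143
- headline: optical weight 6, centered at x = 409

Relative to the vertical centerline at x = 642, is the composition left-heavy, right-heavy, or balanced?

left-heavy

Total weight = 9 + 3 + 4 + 9 + 6 = 31.
x-moment: 9·1098 + 3·333 + 4·787 + 9·143 + 6·409 = 17770; centroid 17770/31 ≈ 573.23.
Since 573.2 is left of 642, the composition reads left-heavy.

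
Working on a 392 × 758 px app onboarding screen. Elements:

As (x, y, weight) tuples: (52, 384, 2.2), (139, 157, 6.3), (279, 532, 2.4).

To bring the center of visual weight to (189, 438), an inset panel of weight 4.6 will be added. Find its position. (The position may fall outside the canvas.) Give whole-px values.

(276, 800)

New total weight: (2.2 + 6.3 + 2.4) + 4.6 = 15.5.
x: target moment 15.5×189 = 2929.5; current 2.2·52 + 6.3·139 + 2.4·279 = 1659.7; the inset panel supplies 1269.8, so x = 1269.8/4.6 ≈ 276.04.
y: target moment 15.5×438 = 6789.0; current 2.2·384 + 6.3·157 + 2.4·532 = 3110.7; the inset panel supplies 3678.3, so y = 3678.3/4.6 ≈ 799.63.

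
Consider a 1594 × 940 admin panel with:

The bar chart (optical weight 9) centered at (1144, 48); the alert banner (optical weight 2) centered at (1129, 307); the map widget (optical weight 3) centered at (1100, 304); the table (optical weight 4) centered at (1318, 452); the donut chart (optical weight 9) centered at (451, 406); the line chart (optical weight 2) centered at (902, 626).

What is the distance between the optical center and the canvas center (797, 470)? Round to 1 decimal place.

≈ 217.0

Total weight = 9 + 2 + 3 + 4 + 9 + 2 = 29.
Σw·x = 26989; x̄ = 26989/29 ≈ 930.66.
Σw·y = 8672; ȳ = 8672/29 ≈ 299.03.
Relative to (797, 470): Δ = (133.66, -170.97); |Δ| = √(133.66² + -170.97²) ≈ 217.01.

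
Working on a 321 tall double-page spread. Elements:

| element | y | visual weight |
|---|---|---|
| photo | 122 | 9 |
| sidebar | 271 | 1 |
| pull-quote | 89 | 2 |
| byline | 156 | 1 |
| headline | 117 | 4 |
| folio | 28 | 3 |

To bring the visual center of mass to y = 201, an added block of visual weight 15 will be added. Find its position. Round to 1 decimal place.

After adding the added block, total weight = 9 + 1 + 2 + 1 + 4 + 3 + 15 = 35.
y: target moment 35×201 = 7035; current 9·122 + 1·271 + 2·89 + 1·156 + 4·117 + 3·28 = 2255; the added block supplies 4780, so y = 4780/15 ≈ 318.67.

y ≈ 318.7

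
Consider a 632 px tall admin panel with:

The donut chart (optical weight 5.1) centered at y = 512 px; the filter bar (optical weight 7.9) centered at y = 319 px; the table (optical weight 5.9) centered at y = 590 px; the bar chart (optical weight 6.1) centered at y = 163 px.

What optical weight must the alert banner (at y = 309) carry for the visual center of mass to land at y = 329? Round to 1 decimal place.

w ≈ 69.1

Known weights sum to 5.1 + 7.9 + 5.9 + 6.1 = 25.0; their moment is 5.1·512 + 7.9·319 + 5.9·590 + 6.1·163 = 9606.6.
Set Σw·y/Σw = 329: (9606.6 + 309w) = 329·(25.0 + w).
Rearranging, w·(309 − 329) = 329·25.0 − 9606.6 = -1381.6, so w ≈ -1381.6/-20 = 69.08.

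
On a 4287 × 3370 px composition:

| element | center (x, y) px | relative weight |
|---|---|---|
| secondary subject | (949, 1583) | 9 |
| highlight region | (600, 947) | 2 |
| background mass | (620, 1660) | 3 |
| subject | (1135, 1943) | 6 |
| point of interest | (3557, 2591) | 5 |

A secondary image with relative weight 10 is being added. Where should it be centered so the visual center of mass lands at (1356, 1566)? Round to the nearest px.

With the secondary image, Σw becomes 9 + 2 + 3 + 6 + 5 + 10 = 35.
Along x: (36196 + 10·x) / 35 = 1356 (existing moment 9·949 + 2·600 + 3·620 + 6·1135 + 5·3557 = 36196) ⇒ x = (47460 − 36196) / 10 ≈ 1126.40.
Along y: (45734 + 10·y) / 35 = 1566 (existing moment 9·1583 + 2·947 + 3·1660 + 6·1943 + 5·2591 = 45734) ⇒ y = (54810 − 45734) / 10 ≈ 907.60.

(1126, 908)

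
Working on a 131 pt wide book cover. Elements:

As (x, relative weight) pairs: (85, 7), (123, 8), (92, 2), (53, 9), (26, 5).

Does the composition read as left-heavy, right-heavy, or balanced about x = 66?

right-heavy

Weights sum to 7 + 8 + 2 + 9 + 5 = 31.
x-moment: 7·85 + 8·123 + 2·92 + 9·53 + 5·26 = 2370; centroid 2370/31 ≈ 76.45.
Since 76.5 is right of 66, the composition reads right-heavy.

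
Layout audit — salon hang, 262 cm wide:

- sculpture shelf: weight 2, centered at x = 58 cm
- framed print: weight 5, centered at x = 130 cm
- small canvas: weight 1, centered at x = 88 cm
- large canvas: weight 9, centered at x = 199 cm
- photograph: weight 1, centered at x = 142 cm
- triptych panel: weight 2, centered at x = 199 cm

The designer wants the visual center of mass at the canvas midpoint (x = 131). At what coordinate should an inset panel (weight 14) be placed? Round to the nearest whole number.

After adding the inset panel, total weight = 2 + 5 + 1 + 9 + 1 + 2 + 14 = 34.
Along x: (3185 + 14·x) / 34 = 131 (existing moment 2·58 + 5·130 + 1·88 + 9·199 + 1·142 + 2·199 = 3185) ⇒ x = (4454 − 3185) / 14 ≈ 90.64.

x ≈ 91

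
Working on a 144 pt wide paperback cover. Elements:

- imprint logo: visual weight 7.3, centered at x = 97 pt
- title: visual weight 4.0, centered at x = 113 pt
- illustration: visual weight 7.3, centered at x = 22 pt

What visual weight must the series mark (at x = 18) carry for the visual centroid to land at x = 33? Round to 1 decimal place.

w ≈ 47.1

Existing Σw = 18.6 (7.3 + 4.0 + 7.3); existing moment 7.3·97 + 4.0·113 + 7.3·22 = 1320.7.
For the centroid to hit 33: (1320.7 + w·18) / (18.6 + w) = 33.
So w = (33·18.6 − 1320.7)/(18 − 33) = -706.9/-15 ≈ 47.13.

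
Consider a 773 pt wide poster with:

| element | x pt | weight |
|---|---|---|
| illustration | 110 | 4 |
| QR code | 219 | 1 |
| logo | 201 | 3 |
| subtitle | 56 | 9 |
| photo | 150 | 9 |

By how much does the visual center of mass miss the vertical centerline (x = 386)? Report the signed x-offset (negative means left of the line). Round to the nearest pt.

≈ -266 pt

Weights sum to 4 + 1 + 3 + 9 + 9 = 26.
Σw·x = 4·110 + 1·219 + 3·201 + 9·56 + 9·150 = 3116, so x̄ = 3116/26 ≈ 119.85.
Offset from x = 386: 119.85 − 386 ≈ -266.15.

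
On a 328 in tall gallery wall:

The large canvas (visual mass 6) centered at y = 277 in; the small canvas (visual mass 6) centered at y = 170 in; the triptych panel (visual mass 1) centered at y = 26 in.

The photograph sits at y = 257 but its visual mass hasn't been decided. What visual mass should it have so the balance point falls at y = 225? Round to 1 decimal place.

Existing Σw = 13 (6 + 6 + 1); existing moment 6·277 + 6·170 + 1·26 = 2708.
Set Σw·y/Σw = 225: (2708 + 257w) = 225·(13 + w).
Solving: w = (225·13 − 2708) / (257 − 225) = 217 / 32 ≈ 6.78.

w ≈ 6.8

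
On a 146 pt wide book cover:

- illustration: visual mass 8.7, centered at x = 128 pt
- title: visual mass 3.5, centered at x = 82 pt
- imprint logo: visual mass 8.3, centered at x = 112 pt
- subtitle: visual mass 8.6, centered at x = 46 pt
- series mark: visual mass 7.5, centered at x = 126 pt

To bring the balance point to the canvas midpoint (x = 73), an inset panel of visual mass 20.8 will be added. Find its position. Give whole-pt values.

x ≈ 25

After adding the inset panel, total weight = 8.7 + 3.5 + 8.3 + 8.6 + 7.5 + 20.8 = 57.4.
x: need Σw·x = 57.4·73 = 4190.2. Existing = 8.7·128 + 3.5·82 + 8.3·112 + 8.6·46 + 7.5·126 = 3670.8. Remainder 519.4 / 20.8 ≈ 24.97.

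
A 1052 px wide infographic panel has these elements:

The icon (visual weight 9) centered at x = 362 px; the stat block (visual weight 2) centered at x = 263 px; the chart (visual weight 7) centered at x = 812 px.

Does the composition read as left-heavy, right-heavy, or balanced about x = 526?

Total weight = 9 + 2 + 7 = 18.
x-moment: 9·362 + 2·263 + 7·812 = 9468; centroid 9468/18 ≈ 526.00.
That equals the midline 526 — balanced.

balanced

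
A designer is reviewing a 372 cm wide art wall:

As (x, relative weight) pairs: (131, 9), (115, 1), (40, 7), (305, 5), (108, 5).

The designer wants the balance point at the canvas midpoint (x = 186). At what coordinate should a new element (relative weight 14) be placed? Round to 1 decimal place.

x ≈ 284.8

After adding the new element, total weight = 9 + 1 + 7 + 5 + 5 + 14 = 41.
x: target moment 41×186 = 7626; current 9·131 + 1·115 + 7·40 + 5·305 + 5·108 = 3639; the new element supplies 3987, so x = 3987/14 ≈ 284.79.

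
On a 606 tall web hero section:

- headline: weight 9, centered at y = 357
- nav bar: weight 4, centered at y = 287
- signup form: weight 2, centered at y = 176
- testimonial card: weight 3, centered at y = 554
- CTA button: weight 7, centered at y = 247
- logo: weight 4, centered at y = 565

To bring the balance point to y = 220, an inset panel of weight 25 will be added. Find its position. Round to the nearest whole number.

New total weight: (9 + 4 + 2 + 3 + 7 + 4) + 25 = 54.
y: target moment 54×220 = 11880; current 9·357 + 4·287 + 2·176 + 3·554 + 7·247 + 4·565 = 10364; the inset panel supplies 1516, so y = 1516/25 ≈ 60.64.

y ≈ 61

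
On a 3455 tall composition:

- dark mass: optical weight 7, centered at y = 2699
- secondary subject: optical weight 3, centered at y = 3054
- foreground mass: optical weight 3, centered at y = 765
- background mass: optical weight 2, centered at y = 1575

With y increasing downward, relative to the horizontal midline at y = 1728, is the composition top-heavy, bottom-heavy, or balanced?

Weights sum to 7 + 3 + 3 + 2 = 15.
y: (7·2699 + 3·3054 + 3·765 + 2·1575) / 15 = 33500 / 15 ≈ 2233.33
2233.3 lies below (larger y than) the midline 1728, so the layout is bottom-heavy.

bottom-heavy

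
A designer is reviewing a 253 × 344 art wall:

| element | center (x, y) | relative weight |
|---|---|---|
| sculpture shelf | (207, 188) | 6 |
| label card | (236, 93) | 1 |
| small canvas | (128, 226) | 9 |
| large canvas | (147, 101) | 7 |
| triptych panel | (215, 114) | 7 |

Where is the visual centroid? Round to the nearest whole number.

Weights sum to 6 + 1 + 9 + 7 + 7 = 30.
x: (6·207 + 1·236 + 9·128 + 7·147 + 7·215) / 30 = 5164 / 30 ≈ 172.13
y: (6·188 + 1·93 + 9·226 + 7·101 + 7·114) / 30 = 4760 / 30 ≈ 158.67

(172, 159)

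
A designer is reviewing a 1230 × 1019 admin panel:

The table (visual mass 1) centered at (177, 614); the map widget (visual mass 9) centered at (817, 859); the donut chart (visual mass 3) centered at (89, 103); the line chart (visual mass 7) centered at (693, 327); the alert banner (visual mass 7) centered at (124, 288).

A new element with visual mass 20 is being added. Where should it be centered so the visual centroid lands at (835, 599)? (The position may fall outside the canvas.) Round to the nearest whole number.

(1286, 760)

With the new element, Σw becomes 1 + 9 + 3 + 7 + 7 + 20 = 47.
x: target moment 47×835 = 39245; current 1·177 + 9·817 + 3·89 + 7·693 + 7·124 = 13516; the new element supplies 25729, so x = 25729/20 ≈ 1286.45.
y: target moment 47×599 = 28153; current 1·614 + 9·859 + 3·103 + 7·327 + 7·288 = 12959; the new element supplies 15194, so y = 15194/20 ≈ 759.70.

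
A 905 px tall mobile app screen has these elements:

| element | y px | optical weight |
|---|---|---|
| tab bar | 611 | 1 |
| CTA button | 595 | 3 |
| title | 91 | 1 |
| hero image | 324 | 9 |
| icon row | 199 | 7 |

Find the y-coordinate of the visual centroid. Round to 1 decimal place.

y ≈ 323.6

Total weight = 1 + 3 + 1 + 9 + 7 = 21.
y: (1·611 + 3·595 + 1·91 + 9·324 + 7·199) / 21 = 6796 / 21 ≈ 323.62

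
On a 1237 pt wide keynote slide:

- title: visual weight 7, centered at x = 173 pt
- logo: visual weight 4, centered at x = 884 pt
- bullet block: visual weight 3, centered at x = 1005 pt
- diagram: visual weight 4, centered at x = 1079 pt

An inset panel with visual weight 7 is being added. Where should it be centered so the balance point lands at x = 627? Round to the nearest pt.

x ≈ 514

With the inset panel, Σw becomes 7 + 4 + 3 + 4 + 7 = 25.
x: target moment 25×627 = 15675; current 7·173 + 4·884 + 3·1005 + 4·1079 = 12078; the inset panel supplies 3597, so x = 3597/7 ≈ 513.86.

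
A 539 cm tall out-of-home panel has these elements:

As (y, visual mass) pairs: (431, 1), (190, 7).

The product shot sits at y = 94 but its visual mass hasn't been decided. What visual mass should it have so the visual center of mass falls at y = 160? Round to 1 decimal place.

w ≈ 7.3

Known weights sum to 1 + 7 = 8; their moment is 1·431 + 7·190 = 1761.
Set Σw·y/Σw = 160: (1761 + 94w) = 160·(8 + w).
So w = (160·8 − 1761)/(94 − 160) = -481/-66 ≈ 7.29.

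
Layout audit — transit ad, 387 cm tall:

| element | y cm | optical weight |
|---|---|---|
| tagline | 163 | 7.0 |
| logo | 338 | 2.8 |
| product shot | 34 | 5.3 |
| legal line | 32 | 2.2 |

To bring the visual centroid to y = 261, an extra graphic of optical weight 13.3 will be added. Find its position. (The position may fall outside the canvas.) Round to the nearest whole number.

New total weight: (7.0 + 2.8 + 5.3 + 2.2) + 13.3 = 30.6.
y: target moment 30.6×261 = 7986.6; current 7.0·163 + 2.8·338 + 5.3·34 + 2.2·32 = 2338.0; the extra graphic supplies 5648.6, so y = 5648.6/13.3 ≈ 424.71.

y ≈ 425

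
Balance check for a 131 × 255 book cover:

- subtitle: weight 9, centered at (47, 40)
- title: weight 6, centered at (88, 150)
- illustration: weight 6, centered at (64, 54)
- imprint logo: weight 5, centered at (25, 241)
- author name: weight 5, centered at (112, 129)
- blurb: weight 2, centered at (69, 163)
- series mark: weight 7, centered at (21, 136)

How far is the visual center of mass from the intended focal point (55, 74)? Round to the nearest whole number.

≈ 44

Σw = 9 + 6 + 6 + 5 + 5 + 2 + 7 = 40.
Σw·x = 2305; x̄ = 2305/40 ≈ 57.62.
y: moment 4712 / weight 40 ≈ 117.80
Offset from (55, 74): Δx ≈ 2.62, Δy ≈ 43.80; distance = √(Δx² + Δy²) ≈ 43.88.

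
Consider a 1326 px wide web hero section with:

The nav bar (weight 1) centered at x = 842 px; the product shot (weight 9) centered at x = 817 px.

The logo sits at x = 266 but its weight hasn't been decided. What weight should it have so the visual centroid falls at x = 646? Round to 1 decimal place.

Existing Σw = 10 (1 + 9); existing moment 1·842 + 9·817 = 8195.
Balance at x = 646 requires (8195 + w·266) / (10 + w) = 646.
So w = (646·10 − 8195)/(266 − 646) = -1735/-380 ≈ 4.57.

w ≈ 4.6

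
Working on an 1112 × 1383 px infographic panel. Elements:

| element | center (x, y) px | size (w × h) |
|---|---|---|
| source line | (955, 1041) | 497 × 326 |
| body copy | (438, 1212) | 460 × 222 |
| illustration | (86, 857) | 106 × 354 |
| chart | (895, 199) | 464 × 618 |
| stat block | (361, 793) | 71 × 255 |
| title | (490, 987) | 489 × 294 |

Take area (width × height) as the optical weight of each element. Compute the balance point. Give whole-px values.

Areas: source line 497·326 = 162022, body copy 460·222 = 102120, illustration 106·354 = 37524, chart 464·618 = 286752, stat block 71·255 = 18105, title 489·294 = 143766. Total weight = 750289.
x-moment: 162022·955 + 102120·438 + 37524·86 + 286752·895 + 18105·361 + 143766·490 = 536310919; centroid 536310919/750289 ≈ 714.81.
y-moment: 162022·1041 + 102120·1212 + 37524·857 + 286752·199 + 18105·793 + 143766·987 = 537910365; centroid 537910365/750289 ≈ 716.94.

(715, 717)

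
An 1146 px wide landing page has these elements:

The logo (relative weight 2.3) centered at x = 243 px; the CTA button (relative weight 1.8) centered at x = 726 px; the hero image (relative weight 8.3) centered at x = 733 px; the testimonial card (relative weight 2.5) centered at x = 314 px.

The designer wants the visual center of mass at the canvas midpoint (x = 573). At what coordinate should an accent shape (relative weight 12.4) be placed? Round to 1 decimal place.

x ≈ 557.1

With the accent shape, Σw becomes 2.3 + 1.8 + 8.3 + 2.5 + 12.4 = 27.3.
Along x: (8734.6 + 12.4·x) / 27.3 = 573 (existing moment 2.3·243 + 1.8·726 + 8.3·733 + 2.5·314 = 8734.6) ⇒ x = (15642.9 − 8734.6) / 12.4 ≈ 557.12.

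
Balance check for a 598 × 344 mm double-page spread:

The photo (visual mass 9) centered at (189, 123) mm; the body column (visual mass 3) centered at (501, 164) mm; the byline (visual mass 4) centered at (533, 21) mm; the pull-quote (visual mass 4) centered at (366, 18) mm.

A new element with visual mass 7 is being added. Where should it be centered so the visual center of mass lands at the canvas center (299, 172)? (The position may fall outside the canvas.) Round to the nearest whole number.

(182, 413)

New total weight: (9 + 3 + 4 + 4) + 7 = 27.
Along x: (6800 + 7·x) / 27 = 299 (existing moment 9·189 + 3·501 + 4·533 + 4·366 = 6800) ⇒ x = (8073 − 6800) / 7 ≈ 181.86.
Along y: (1755 + 7·y) / 27 = 172 (existing moment 9·123 + 3·164 + 4·21 + 4·18 = 1755) ⇒ y = (4644 − 1755) / 7 ≈ 412.71.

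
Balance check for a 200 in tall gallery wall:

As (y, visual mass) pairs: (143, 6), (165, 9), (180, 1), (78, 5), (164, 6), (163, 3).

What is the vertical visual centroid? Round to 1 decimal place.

y ≈ 146.2

Weights sum to 6 + 9 + 1 + 5 + 6 + 3 = 30.
Σw·y = 4386; ȳ = 4386/30 ≈ 146.20.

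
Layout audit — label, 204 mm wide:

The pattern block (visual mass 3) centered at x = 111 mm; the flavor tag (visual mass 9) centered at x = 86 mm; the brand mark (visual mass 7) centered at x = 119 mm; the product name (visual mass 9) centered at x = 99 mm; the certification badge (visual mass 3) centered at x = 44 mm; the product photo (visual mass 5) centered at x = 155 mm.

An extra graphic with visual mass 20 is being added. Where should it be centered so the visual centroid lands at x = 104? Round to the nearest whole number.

x ≈ 104

After adding the extra graphic, total weight = 3 + 9 + 7 + 9 + 3 + 5 + 20 = 56.
x: target moment 56×104 = 5824; current 3·111 + 9·86 + 7·119 + 9·99 + 3·44 + 5·155 = 3738; the extra graphic supplies 2086, so x = 2086/20 ≈ 104.30.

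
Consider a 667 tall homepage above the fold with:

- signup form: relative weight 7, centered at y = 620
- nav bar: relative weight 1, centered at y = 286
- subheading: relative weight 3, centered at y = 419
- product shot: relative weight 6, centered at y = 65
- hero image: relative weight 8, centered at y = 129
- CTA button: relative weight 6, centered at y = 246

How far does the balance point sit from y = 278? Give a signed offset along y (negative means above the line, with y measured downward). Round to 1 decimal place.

Weights sum to 7 + 1 + 3 + 6 + 8 + 6 = 31.
Σw·y = 8781; ȳ = 8781/31 ≈ 283.26.
Against y = 278, that's 283.26 − 278 = 5.26.

≈ 5.3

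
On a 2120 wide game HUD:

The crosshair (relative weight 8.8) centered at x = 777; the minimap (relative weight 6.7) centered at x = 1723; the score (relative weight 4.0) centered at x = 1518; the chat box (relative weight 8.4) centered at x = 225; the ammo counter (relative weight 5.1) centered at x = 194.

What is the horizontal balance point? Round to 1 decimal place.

x ≈ 828.3

Σw = 8.8 + 6.7 + 4.0 + 8.4 + 5.1 = 33.0.
x-moment: 8.8·777 + 6.7·1723 + 4.0·1518 + 8.4·225 + 5.1·194 = 27333.1; centroid 27333.1/33.0 ≈ 828.28.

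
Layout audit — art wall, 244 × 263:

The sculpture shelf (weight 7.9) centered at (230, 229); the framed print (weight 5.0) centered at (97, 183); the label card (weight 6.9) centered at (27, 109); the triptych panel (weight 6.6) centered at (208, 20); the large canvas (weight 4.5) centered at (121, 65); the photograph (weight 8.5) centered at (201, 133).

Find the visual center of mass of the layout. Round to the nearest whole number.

(155, 128)

Total weight = 7.9 + 5.0 + 6.9 + 6.6 + 4.5 + 8.5 = 39.4.
Σw·x = 6114.1; x̄ = 6114.1/39.4 ≈ 155.18.
Σw·y = 5031.2; ȳ = 5031.2/39.4 ≈ 127.70.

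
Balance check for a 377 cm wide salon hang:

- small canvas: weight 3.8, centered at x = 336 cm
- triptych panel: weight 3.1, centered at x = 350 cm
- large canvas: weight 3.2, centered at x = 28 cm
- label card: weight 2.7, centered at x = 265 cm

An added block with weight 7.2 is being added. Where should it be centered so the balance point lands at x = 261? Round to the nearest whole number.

x ≈ 285

New total weight: (3.8 + 3.1 + 3.2 + 2.7) + 7.2 = 20.0.
x: target moment 20.0×261 = 5220.0; current 3.8·336 + 3.1·350 + 3.2·28 + 2.7·265 = 3166.9; the added block supplies 2053.1, so x = 2053.1/7.2 ≈ 285.15.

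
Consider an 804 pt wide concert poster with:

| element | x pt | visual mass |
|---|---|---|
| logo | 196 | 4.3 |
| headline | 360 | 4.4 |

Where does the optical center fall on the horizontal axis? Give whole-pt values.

Σw = 4.3 + 4.4 = 8.7.
Σw·x = 4.3·196 + 4.4·360 = 2426.8, so x̄ = 2426.8/8.7 ≈ 278.94.

x ≈ 279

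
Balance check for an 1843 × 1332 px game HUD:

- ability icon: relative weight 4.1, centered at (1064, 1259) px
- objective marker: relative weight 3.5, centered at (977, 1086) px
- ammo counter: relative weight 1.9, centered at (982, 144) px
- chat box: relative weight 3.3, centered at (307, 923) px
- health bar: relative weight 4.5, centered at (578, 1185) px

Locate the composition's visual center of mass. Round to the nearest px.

Σw = 4.1 + 3.5 + 1.9 + 3.3 + 4.5 = 17.3.
x-moment: 4.1·1064 + 3.5·977 + 1.9·982 + 3.3·307 + 4.5·578 = 13261.8; centroid 13261.8/17.3 ≈ 766.58.
y-moment: 4.1·1259 + 3.5·1086 + 1.9·144 + 3.3·923 + 4.5·1185 = 17614.9; centroid 17614.9/17.3 ≈ 1018.20.

(767, 1018)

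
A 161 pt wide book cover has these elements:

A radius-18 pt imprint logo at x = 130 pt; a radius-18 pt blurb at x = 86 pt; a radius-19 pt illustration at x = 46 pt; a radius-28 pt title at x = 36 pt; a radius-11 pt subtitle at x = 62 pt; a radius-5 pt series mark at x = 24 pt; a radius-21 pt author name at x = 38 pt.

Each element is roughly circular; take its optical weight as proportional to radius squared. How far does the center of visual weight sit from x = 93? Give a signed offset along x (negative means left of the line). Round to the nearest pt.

r² weights: imprint logo 18² = 324, blurb 18² = 324, illustration 19² = 361, title 28² = 784, subtitle 11² = 121, series mark 5² = 25, author name 21² = 441. Total = 2380.
x: moment 139674 / weight 2380 ≈ 58.69
Offset from x = 93: 58.69 − 93 ≈ -34.31.

≈ -34 pt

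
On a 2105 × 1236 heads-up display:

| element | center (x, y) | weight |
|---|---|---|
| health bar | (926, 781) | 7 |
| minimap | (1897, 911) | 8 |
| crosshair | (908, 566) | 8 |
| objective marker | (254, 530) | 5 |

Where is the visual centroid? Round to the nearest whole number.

Total weight = 7 + 8 + 8 + 5 = 28.
x-moment: 7·926 + 8·1897 + 8·908 + 5·254 = 30192; centroid 30192/28 ≈ 1078.29.
y-moment: 7·781 + 8·911 + 8·566 + 5·530 = 19933; centroid 19933/28 ≈ 711.89.

(1078, 712)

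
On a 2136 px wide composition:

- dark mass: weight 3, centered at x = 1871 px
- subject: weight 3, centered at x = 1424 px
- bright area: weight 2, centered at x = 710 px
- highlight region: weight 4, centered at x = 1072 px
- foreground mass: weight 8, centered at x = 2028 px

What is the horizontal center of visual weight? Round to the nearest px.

x ≈ 1591

Σw = 3 + 3 + 2 + 4 + 8 = 20.
x: (3·1871 + 3·1424 + 2·710 + 4·1072 + 8·2028) / 20 = 31817 / 20 ≈ 1590.85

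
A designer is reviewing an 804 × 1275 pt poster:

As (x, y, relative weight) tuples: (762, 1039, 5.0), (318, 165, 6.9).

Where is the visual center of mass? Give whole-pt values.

(505, 532)

Σw = 5.0 + 6.9 = 11.9.
x: (5.0·762 + 6.9·318) / 11.9 = 6004.2 / 11.9 ≈ 504.55
y: (5.0·1039 + 6.9·165) / 11.9 = 6333.5 / 11.9 ≈ 532.23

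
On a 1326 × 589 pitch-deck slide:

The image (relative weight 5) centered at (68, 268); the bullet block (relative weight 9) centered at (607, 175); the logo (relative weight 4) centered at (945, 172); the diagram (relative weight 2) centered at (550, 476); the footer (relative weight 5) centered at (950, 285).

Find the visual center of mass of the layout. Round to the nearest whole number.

(617, 239)

Total weight = 5 + 9 + 4 + 2 + 5 = 25.
x: (5·68 + 9·607 + 4·945 + 2·550 + 5·950) / 25 = 15433 / 25 ≈ 617.32
y: (5·268 + 9·175 + 4·172 + 2·476 + 5·285) / 25 = 5980 / 25 ≈ 239.20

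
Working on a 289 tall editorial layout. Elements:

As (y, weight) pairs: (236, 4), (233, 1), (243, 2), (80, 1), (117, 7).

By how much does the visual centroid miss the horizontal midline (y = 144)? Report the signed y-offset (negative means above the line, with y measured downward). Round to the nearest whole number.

≈ 27

Weights sum to 4 + 1 + 2 + 1 + 7 = 15.
y: (4·236 + 1·233 + 2·243 + 1·80 + 7·117) / 15 = 2562 / 15 ≈ 170.80
Difference: 170.80 − 144 ≈ 26.80.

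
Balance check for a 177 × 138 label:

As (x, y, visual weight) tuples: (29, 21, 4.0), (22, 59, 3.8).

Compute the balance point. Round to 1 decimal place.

Weights sum to 4.0 + 3.8 = 7.8.
x-moment: 4.0·29 + 3.8·22 = 199.6; centroid 199.6/7.8 ≈ 25.59.
y-moment: 4.0·21 + 3.8·59 = 308.2; centroid 308.2/7.8 ≈ 39.51.

(25.6, 39.5)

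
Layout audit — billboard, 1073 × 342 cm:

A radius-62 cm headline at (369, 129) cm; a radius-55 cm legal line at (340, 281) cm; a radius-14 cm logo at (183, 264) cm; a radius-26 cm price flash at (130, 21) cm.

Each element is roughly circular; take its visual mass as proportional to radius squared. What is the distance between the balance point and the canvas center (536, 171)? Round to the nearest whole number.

r² weights: headline 62² = 3844, legal line 55² = 3025, logo 14² = 196, price flash 26² = 676. Total = 7741.
x: (3844·369 + 3025·340 + 196·183 + 676·130) / 7741 = 2570684 / 7741 ≈ 332.09
y: (3844·129 + 3025·281 + 196·264 + 676·21) / 7741 = 1411841 / 7741 ≈ 182.38
From (536, 171): dx = -203.91, dy = 11.38, so the distance is √(dx²+dy²) ≈ 204.23.

≈ 204 cm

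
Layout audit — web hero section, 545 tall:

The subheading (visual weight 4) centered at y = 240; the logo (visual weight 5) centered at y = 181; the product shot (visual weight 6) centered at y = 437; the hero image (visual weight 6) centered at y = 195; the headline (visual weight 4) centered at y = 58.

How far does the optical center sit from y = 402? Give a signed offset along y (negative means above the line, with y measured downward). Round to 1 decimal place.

≈ -166.4

Weights sum to 4 + 5 + 6 + 6 + 4 = 25.
Σw·y = 4·240 + 5·181 + 6·437 + 6·195 + 4·58 = 5889, so ȳ = 5889/25 ≈ 235.56.
Against y = 402, that's 235.56 − 402 = -166.44.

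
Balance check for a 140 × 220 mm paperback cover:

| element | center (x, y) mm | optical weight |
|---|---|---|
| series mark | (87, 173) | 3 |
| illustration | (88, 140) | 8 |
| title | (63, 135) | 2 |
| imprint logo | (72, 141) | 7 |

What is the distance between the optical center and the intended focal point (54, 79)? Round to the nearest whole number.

≈ 71 mm

Weights sum to 3 + 8 + 2 + 7 = 20.
Σw·x = 3·87 + 8·88 + 2·63 + 7·72 = 1595, so x̄ = 1595/20 ≈ 79.75.
Σw·y = 3·173 + 8·140 + 2·135 + 7·141 = 2896, so ȳ = 2896/20 ≈ 144.80.
Relative to (54, 79): Δ = (25.75, 65.80); |Δ| = √(25.75² + 65.80²) ≈ 70.66.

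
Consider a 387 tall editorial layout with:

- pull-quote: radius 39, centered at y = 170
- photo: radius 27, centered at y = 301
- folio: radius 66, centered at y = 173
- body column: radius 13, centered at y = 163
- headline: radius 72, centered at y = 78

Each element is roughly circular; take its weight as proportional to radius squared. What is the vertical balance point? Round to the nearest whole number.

r² weights: pull-quote 39² = 1521, photo 27² = 729, folio 66² = 4356, body column 13² = 169, headline 72² = 5184. Total = 11959.
Σw·y = 1521·170 + 729·301 + 4356·173 + 169·163 + 5184·78 = 1663486, so ȳ = 1663486/11959 ≈ 139.10.

y ≈ 139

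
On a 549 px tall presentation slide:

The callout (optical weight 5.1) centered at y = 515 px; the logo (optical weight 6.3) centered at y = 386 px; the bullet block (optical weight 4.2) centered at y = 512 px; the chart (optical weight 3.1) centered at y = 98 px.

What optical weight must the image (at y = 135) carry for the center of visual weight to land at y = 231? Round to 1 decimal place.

w ≈ 33.3

Fixed elements: Σw = 5.1 + 6.3 + 4.2 + 3.1 = 18.7, Σw·y = 5.1·515 + 6.3·386 + 4.2·512 + 3.1·98 = 7512.5.
Balance at y = 231 requires (7512.5 + w·135) / (18.7 + w) = 231.
So w = (231·18.7 − 7512.5)/(135 − 231) = -3192.8/-96 ≈ 33.26.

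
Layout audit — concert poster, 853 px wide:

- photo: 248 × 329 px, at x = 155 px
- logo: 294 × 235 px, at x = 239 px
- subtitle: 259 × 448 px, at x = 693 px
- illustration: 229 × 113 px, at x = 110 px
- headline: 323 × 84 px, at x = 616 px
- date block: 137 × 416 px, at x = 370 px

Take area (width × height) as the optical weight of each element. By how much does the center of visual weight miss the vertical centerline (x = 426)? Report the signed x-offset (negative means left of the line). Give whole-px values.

≈ -27 px

Areas → weights: photo 248·329 = 81592, logo 294·235 = 69090, subtitle 259·448 = 116032, illustration 229·113 = 25877, headline 323·84 = 27132, date block 137·416 = 56992; Σw = 376715.
x-moment: 81592·155 + 69090·239 + 116032·693 + 25877·110 + 27132·616 + 56992·370 = 150216268; centroid 150216268/376715 ≈ 398.75.
Offset from x = 426: 398.75 − 426 ≈ -27.25.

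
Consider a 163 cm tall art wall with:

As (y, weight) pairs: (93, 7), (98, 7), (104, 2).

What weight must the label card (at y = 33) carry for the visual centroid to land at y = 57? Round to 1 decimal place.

Existing Σw = 16 (7 + 7 + 2); existing moment 7·93 + 7·98 + 2·104 = 1545.
Balance at y = 57 requires (1545 + w·33) / (16 + w) = 57.
So w = (57·16 − 1545)/(33 − 57) = -633/-24 ≈ 26.38.

w ≈ 26.4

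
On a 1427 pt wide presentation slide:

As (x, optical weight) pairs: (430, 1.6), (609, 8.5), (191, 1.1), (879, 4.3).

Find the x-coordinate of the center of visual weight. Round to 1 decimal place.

Weights sum to 1.6 + 8.5 + 1.1 + 4.3 = 15.5.
x: (1.6·430 + 8.5·609 + 1.1·191 + 4.3·879) / 15.5 = 9854.3 / 15.5 ≈ 635.76

x ≈ 635.8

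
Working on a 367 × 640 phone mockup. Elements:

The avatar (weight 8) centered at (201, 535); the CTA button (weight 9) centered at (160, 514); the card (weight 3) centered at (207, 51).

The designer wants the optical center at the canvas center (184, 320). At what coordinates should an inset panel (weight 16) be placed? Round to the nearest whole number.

(185, 154)

New total weight: (8 + 9 + 3) + 16 = 36.
x: target moment 36×184 = 6624; current 8·201 + 9·160 + 3·207 = 3669; the inset panel supplies 2955, so x = 2955/16 ≈ 184.69.
y: target moment 36×320 = 11520; current 8·535 + 9·514 + 3·51 = 9059; the inset panel supplies 2461, so y = 2461/16 ≈ 153.81.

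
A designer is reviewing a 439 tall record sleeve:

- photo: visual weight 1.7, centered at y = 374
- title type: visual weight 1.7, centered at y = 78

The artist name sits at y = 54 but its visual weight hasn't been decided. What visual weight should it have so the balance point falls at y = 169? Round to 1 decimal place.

Existing Σw = 3.4 (1.7 + 1.7); existing moment 1.7·374 + 1.7·78 = 768.4.
Balance at y = 169 requires (768.4 + w·54) / (3.4 + w) = 169.
So w = (169·3.4 − 768.4)/(54 − 169) = -193.8/-115 ≈ 1.69.

w ≈ 1.7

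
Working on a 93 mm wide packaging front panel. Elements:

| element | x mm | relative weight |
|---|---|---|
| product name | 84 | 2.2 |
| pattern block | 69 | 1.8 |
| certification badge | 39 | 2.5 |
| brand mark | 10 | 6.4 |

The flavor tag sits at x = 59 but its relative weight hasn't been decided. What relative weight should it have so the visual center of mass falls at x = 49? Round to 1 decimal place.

Known weights sum to 2.2 + 1.8 + 2.5 + 6.4 = 12.9; their moment is 2.2·84 + 1.8·69 + 2.5·39 + 6.4·10 = 470.5.
For the centroid to hit 49: (470.5 + w·59) / (12.9 + w) = 49.
So w = (49·12.9 − 470.5)/(59 − 49) = 161.6/10 ≈ 16.16.

w ≈ 16.2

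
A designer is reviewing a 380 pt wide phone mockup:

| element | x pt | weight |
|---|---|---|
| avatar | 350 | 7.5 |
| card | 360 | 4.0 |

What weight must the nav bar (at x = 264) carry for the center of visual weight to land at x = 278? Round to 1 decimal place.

w ≈ 62.0

Known weights sum to 7.5 + 4.0 = 11.5; their moment is 7.5·350 + 4.0·360 = 4065.0.
Set Σw·x/Σw = 278: (4065.0 + 264w) = 278·(11.5 + w).
Rearranging, w·(264 − 278) = 278·11.5 − 4065.0 = -868.0, so w ≈ -868.0/-14 = 62.00.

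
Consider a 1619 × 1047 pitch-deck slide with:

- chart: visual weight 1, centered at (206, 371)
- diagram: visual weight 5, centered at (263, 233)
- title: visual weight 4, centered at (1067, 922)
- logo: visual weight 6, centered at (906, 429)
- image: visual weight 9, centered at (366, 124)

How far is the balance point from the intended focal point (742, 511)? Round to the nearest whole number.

Total weight = 1 + 5 + 4 + 6 + 9 = 25.
x: (1·206 + 5·263 + 4·1067 + 6·906 + 9·366) / 25 = 14519 / 25 ≈ 580.76
y: (1·371 + 5·233 + 4·922 + 6·429 + 9·124) / 25 = 8914 / 25 ≈ 356.56
Relative to (742, 511): Δ = (-161.24, -154.44); |Δ| = √(-161.24² + -154.44²) ≈ 223.27.

≈ 223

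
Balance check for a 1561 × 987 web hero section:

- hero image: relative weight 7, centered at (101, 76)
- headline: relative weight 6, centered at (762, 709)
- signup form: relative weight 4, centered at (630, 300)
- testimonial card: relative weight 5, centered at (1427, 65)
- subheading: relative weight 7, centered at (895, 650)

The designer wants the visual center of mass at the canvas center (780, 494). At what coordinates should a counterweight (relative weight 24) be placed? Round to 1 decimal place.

With the counterweight, Σw becomes 7 + 6 + 4 + 5 + 7 + 24 = 53.
Along x: (21199 + 24·x) / 53 = 780 (existing moment 7·101 + 6·762 + 4·630 + 5·1427 + 7·895 = 21199) ⇒ x = (41340 − 21199) / 24 ≈ 839.21.
Along y: (10861 + 24·y) / 53 = 494 (existing moment 7·76 + 6·709 + 4·300 + 5·65 + 7·650 = 10861) ⇒ y = (26182 − 10861) / 24 ≈ 638.38.

(839.2, 638.4)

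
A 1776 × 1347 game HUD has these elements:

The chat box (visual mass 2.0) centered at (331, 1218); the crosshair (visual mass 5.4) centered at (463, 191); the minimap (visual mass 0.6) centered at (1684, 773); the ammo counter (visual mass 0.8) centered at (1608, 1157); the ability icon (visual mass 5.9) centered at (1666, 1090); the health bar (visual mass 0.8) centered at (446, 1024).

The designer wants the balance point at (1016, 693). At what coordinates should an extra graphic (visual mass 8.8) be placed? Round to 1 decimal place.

With the extra graphic, Σw becomes 2.0 + 5.4 + 0.6 + 0.8 + 5.9 + 0.8 + 8.8 = 24.3.
Along x: (15645.2 + 8.8·x) / 24.3 = 1016 (existing moment 2.0·331 + 5.4·463 + 0.6·1684 + 0.8·1608 + 5.9·1666 + 0.8·446 = 15645.2) ⇒ x = (24688.8 − 15645.2) / 8.8 ≈ 1027.68.
Along y: (12107.0 + 8.8·y) / 24.3 = 693 (existing moment 2.0·1218 + 5.4·191 + 0.6·773 + 0.8·1157 + 5.9·1090 + 0.8·1024 = 12107.0) ⇒ y = (16839.9 − 12107.0) / 8.8 ≈ 537.83.

(1027.7, 537.8)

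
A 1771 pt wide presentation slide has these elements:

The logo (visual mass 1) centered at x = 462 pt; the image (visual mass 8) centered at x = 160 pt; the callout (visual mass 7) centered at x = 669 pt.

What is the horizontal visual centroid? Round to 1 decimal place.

Weights sum to 1 + 8 + 7 = 16.
Σw·x = 1·462 + 8·160 + 7·669 = 6425, so x̄ = 6425/16 ≈ 401.56.

x ≈ 401.6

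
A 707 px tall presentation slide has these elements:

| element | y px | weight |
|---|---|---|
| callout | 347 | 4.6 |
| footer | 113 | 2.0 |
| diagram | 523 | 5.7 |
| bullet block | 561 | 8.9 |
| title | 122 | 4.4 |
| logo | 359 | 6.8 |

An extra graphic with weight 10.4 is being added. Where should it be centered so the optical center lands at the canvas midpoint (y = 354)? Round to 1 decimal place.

y ≈ 228.6

After adding the extra graphic, total weight = 4.6 + 2.0 + 5.7 + 8.9 + 4.4 + 6.8 + 10.4 = 42.8.
Along y: (12774.2 + 10.4·y) / 42.8 = 354 (existing moment 4.6·347 + 2.0·113 + 5.7·523 + 8.9·561 + 4.4·122 + 6.8·359 = 12774.2) ⇒ y = (15151.2 − 12774.2) / 10.4 ≈ 228.56.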